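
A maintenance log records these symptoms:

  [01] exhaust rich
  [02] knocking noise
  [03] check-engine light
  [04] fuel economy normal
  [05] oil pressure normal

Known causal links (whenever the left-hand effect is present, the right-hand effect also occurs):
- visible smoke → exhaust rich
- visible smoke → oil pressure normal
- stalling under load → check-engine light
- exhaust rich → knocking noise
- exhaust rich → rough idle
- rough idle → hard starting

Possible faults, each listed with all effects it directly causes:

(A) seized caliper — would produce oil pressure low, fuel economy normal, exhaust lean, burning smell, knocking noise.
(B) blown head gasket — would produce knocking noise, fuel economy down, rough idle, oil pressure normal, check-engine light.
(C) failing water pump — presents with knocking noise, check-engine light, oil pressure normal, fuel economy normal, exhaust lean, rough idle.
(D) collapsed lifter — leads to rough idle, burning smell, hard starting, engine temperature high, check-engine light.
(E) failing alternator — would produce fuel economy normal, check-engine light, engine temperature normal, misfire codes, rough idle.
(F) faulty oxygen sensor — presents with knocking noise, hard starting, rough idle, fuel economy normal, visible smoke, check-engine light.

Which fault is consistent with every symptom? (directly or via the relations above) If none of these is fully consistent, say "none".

F

Per-candidate check:
(A) seized caliper — fails on exhaust rich, check-engine light, oil pressure normal (predicts exhaust lean, not exhaust rich; predicts oil pressure low, not oil pressure normal)
(B) blown head gasket — fails on exhaust rich, fuel economy normal (predicts fuel economy down, not fuel economy normal)
(C) failing water pump — exhaust rich miss; knocking noise match; check-engine light match; fuel economy normal match; oil pressure normal match
(D) collapsed lifter — does not account for exhaust rich, knocking noise, fuel economy normal, oil pressure normal
(E) failing alternator — does not account for exhaust rich, knocking noise, oil pressure normal
(F) faulty oxygen sensor — exhaust rich match (by visible smoke → exhaust rich); knocking noise match; check-engine light match; fuel economy normal match; oil pressure normal match (by visible smoke → oil pressure normal)
(F) is the only candidate with no mismatches.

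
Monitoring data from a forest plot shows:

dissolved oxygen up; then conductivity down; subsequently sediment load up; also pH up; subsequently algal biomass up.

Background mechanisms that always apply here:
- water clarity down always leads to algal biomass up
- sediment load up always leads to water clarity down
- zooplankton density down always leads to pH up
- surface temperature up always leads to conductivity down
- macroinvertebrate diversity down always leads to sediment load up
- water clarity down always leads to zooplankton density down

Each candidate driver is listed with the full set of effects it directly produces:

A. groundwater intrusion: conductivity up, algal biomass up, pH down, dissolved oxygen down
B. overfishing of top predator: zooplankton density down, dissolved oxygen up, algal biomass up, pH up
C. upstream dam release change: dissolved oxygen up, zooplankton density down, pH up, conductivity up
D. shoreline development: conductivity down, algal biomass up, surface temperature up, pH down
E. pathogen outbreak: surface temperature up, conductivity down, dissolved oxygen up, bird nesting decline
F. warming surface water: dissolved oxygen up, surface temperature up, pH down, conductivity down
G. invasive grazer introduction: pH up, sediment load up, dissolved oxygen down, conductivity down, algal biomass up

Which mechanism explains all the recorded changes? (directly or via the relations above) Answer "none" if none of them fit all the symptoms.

none

Checking each candidate against the observations:
(A) groundwater intrusion — dissolved oxygen up miss; conductivity down miss; sediment load up miss; pH up miss; algal biomass up match
(B) overfishing of top predator — does not account for conductivity down, sediment load up
(C) upstream dam release change — fails on conductivity down, sediment load up, algal biomass up (predicts conductivity up, not conductivity down)
(D) shoreline development — fails on dissolved oxygen up, sediment load up, pH up (predicts pH down, not pH up)
(E) pathogen outbreak — dissolved oxygen up match; conductivity down match; sediment load up miss; pH up miss; algal biomass up miss
(F) warming surface water — dissolved oxygen up match; conductivity down match; sediment load up miss; pH up miss; algal biomass up miss
(G) invasive grazer introduction — fails on dissolved oxygen up (predicts dissolved oxygen down, not dissolved oxygen up)
No candidate is consistent with all observations.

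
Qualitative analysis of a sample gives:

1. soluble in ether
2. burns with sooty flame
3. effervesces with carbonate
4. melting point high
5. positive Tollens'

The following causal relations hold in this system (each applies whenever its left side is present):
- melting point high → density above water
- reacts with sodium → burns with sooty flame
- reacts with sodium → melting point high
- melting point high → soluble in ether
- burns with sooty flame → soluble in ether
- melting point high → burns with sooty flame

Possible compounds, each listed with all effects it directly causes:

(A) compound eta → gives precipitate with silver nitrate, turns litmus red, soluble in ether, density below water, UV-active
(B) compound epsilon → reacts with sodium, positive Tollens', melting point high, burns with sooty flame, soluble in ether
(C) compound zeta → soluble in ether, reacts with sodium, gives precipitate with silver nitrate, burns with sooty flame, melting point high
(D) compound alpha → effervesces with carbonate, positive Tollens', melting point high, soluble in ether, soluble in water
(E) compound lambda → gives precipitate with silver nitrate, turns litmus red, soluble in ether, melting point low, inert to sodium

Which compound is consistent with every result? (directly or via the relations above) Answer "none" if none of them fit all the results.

Per-candidate check:
(A) compound eta — soluble in ether yes; burns with sooty flame NO; effervesces with carbonate NO; melting point high NO; positive Tollens' NO
(B) compound epsilon — does not account for effervesces with carbonate
(C) compound zeta — soluble in ether yes; burns with sooty flame yes; effervesces with carbonate NO; melting point high yes; positive Tollens' NO
(D) compound alpha — soluble in ether yes; burns with sooty flame yes (through melting point high → burns with sooty flame); effervesces with carbonate yes; melting point high yes; positive Tollens' yes
(E) compound lambda — soluble in ether yes; burns with sooty flame NO; effervesces with carbonate NO; melting point high NO; positive Tollens' NO
(D) is the only candidate with no mismatches.

D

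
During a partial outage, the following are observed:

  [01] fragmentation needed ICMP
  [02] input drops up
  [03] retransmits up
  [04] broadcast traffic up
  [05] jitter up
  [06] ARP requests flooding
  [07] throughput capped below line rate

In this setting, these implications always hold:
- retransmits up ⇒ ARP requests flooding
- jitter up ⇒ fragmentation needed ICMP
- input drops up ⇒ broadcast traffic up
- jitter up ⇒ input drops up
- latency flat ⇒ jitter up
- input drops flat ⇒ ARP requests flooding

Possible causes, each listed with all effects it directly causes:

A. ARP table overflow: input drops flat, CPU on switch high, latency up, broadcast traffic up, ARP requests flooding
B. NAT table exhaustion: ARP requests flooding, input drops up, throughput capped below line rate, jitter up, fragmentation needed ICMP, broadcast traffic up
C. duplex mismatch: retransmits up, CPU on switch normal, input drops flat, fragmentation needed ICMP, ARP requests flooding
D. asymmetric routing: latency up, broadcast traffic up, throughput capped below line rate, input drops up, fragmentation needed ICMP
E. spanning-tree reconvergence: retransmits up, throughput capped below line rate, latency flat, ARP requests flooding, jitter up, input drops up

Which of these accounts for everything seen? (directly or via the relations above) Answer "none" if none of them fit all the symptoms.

Checking each candidate against the observations:
(A) ARP table overflow — fails on fragmentation needed ICMP, input drops up, retransmits up, jitter up, throughput capped below line rate (predicts input drops flat, not input drops up)
(B) NAT table exhaustion — fragmentation needed ICMP ✓; input drops up ✓; retransmits up ✗; broadcast traffic up ✓; jitter up ✓; ARP requests flooding ✓; throughput capped below line rate ✓
(C) duplex mismatch — fragmentation needed ICMP ✓; input drops up ✗; retransmits up ✓; broadcast traffic up ✗; jitter up ✗; ARP requests flooding ✓; throughput capped below line rate ✗
(D) asymmetric routing — fragmentation needed ICMP ✓; input drops up ✓; retransmits up ✗; broadcast traffic up ✓; jitter up ✗; ARP requests flooding ✗; throughput capped below line rate ✓
(E) spanning-tree reconvergence — fragmentation needed ICMP ✓ (through jitter up → fragmentation needed ICMP); input drops up ✓; retransmits up ✓; broadcast traffic up ✓ (through input drops up → broadcast traffic up); jitter up ✓; ARP requests flooding ✓; throughput capped below line rate ✓
Only (E) is consistent with every observation.

E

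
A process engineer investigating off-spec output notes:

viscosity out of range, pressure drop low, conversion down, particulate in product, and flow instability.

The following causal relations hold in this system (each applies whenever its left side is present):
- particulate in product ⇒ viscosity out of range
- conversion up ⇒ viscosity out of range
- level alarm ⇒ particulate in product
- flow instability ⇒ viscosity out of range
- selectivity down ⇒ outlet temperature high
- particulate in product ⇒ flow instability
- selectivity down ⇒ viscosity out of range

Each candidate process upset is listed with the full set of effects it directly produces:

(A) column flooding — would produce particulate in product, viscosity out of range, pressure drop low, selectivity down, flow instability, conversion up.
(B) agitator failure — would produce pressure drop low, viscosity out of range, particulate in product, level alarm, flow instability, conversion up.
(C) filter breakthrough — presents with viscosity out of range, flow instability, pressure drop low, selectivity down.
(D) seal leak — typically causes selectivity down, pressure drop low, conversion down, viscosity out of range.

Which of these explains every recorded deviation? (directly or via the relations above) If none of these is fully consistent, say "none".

none

Checking each candidate against the observations:
(A) column flooding — viscosity out of range ✓; pressure drop low ✓; conversion down ✗; particulate in product ✓; flow instability ✓
(B) agitator failure — viscosity out of range ✓; pressure drop low ✓; conversion down ✗; particulate in product ✓; flow instability ✓
(C) filter breakthrough — viscosity out of range ✓; pressure drop low ✓; conversion down ✗; particulate in product ✗; flow instability ✓
(D) seal leak — does not account for particulate in product, flow instability
None of the listed candidates fits everything.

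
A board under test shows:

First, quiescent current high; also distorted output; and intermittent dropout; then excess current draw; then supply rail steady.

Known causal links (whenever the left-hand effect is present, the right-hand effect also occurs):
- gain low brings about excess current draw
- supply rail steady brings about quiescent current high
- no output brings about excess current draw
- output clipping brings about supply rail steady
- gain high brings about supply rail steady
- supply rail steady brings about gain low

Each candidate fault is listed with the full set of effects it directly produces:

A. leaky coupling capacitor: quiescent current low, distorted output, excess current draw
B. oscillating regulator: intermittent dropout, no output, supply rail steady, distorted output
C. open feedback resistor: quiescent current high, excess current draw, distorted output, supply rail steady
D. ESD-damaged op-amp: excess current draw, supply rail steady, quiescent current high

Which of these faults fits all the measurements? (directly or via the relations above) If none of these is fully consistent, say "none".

B

Testing each hypothesis:
(A) leaky coupling capacitor — quiescent current high -; distorted output +; intermittent dropout -; excess current draw +; supply rail steady -
(B) oscillating regulator — quiescent current high + (through supply rail steady → quiescent current high); distorted output +; intermittent dropout +; excess current draw + (through no output → excess current draw); supply rail steady +
(C) open feedback resistor — does not account for intermittent dropout
(D) ESD-damaged op-amp — quiescent current high +; distorted output -; intermittent dropout -; excess current draw +; supply rail steady +
(B) is the only candidate with no mismatches.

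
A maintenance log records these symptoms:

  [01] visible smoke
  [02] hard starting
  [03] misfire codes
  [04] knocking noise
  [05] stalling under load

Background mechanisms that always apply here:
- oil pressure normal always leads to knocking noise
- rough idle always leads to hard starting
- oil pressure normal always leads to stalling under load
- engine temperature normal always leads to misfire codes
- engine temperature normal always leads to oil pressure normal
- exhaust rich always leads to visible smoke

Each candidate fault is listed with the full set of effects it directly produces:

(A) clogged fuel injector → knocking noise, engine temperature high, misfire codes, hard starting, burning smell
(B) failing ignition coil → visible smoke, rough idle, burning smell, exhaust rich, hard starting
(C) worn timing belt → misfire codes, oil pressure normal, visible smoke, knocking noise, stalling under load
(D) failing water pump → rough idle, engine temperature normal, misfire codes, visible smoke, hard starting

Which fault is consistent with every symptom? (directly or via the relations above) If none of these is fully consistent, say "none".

D

For each candidate, compare predicted effects to what was observed:
(A) clogged fuel injector — does not account for visible smoke, stalling under load
(B) failing ignition coil — visible smoke match; hard starting match; misfire codes miss; knocking noise miss; stalling under load miss
(C) worn timing belt — does not account for hard starting
(D) failing water pump — visible smoke match; hard starting match; misfire codes match; knocking noise match (via engine temperature normal → oil pressure normal → knocking noise); stalling under load match (via engine temperature normal → oil pressure normal → stalling under load)
(D) alone accounts for all the evidence.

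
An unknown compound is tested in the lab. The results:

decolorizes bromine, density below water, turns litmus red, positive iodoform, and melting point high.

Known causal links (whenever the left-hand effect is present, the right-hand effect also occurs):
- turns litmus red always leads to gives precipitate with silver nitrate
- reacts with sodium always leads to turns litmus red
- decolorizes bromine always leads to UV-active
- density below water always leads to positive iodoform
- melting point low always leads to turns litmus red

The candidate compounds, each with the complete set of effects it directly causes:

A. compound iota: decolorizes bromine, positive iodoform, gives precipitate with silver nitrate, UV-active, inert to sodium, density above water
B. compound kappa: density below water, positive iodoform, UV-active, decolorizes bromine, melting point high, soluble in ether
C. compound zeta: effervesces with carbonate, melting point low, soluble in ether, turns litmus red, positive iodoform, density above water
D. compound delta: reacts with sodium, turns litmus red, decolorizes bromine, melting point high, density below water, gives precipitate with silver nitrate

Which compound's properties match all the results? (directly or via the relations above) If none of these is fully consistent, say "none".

Per-candidate check:
(A) compound iota — decolorizes bromine yes; density below water NO; turns litmus red NO; positive iodoform yes; melting point high NO
(B) compound kappa — does not account for turns litmus red
(C) compound zeta — fails on decolorizes bromine, density below water, melting point high (predicts density above water, not density below water; predicts melting point low, not melting point high)
(D) compound delta — accounts for every observation (positive iodoform via density below water → positive iodoform)
(D) alone accounts for all the evidence.

D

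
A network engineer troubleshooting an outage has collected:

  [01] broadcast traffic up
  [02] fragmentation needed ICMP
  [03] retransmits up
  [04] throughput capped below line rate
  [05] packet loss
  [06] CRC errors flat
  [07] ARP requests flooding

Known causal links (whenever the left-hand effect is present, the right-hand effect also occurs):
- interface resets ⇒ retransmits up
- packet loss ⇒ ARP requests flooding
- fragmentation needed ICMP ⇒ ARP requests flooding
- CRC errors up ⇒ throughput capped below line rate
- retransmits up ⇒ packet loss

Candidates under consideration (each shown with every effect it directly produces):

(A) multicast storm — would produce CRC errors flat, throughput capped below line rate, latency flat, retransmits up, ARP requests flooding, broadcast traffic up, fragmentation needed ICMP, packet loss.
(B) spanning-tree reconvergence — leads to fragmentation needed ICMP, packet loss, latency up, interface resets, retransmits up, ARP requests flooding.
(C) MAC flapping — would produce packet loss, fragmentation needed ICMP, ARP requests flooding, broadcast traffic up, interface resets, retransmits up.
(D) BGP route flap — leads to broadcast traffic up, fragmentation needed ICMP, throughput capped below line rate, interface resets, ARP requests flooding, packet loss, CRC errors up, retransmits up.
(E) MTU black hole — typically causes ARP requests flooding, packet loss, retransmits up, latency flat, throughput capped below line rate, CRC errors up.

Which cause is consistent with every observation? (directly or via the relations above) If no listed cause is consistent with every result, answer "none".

Testing each hypothesis:
(A) multicast storm — accounts for every observation
(B) spanning-tree reconvergence — broadcast traffic up ✗; fragmentation needed ICMP ✓; retransmits up ✓; throughput capped below line rate ✗; packet loss ✓; CRC errors flat ✗; ARP requests flooding ✓
(C) MAC flapping — broadcast traffic up ✓; fragmentation needed ICMP ✓; retransmits up ✓; throughput capped below line rate ✗; packet loss ✓; CRC errors flat ✗; ARP requests flooding ✓
(D) BGP route flap — broadcast traffic up ✓; fragmentation needed ICMP ✓; retransmits up ✓; throughput capped below line rate ✓; packet loss ✓; CRC errors flat ✗; ARP requests flooding ✓
(E) MTU black hole — fails on broadcast traffic up, fragmentation needed ICMP, CRC errors flat (predicts CRC errors up, not CRC errors flat)
(A) alone accounts for all the evidence.

A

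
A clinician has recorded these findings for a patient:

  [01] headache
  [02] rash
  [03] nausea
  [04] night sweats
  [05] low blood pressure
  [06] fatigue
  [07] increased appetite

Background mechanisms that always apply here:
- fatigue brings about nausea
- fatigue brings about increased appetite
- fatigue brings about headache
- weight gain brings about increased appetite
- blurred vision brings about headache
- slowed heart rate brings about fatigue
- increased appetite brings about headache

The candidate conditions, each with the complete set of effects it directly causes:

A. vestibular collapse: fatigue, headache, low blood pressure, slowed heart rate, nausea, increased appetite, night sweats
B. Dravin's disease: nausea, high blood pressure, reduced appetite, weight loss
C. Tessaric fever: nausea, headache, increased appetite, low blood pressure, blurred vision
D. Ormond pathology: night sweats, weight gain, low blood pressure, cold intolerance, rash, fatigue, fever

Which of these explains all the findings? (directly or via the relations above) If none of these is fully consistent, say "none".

D

For each candidate, compare predicted effects to what was observed:
(A) vestibular collapse — does not account for rash
(B) Dravin's disease — fails on headache, rash, night sweats, low blood pressure, fatigue, increased appetite (predicts high blood pressure, not low blood pressure; predicts reduced appetite, not increased appetite)
(C) Tessaric fever — does not account for rash, night sweats, fatigue
(D) Ormond pathology — accounts for every observation (headache by fatigue → headache)
(D) alone accounts for all the evidence.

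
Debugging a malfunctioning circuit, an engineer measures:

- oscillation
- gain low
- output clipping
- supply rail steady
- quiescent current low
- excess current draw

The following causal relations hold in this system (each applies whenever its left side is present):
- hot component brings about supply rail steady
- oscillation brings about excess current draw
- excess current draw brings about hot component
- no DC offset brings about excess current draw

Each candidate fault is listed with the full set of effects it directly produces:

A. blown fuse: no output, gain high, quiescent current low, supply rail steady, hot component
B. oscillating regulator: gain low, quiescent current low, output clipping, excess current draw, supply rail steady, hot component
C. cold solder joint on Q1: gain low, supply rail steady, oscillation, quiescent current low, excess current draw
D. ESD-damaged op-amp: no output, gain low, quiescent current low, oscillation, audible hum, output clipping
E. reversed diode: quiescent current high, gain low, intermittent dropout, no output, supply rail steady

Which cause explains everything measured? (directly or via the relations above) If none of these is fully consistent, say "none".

Testing each hypothesis:
(A) blown fuse — fails on oscillation, gain low, output clipping, excess current draw (predicts gain high, not gain low)
(B) oscillating regulator — does not account for oscillation
(C) cold solder joint on Q1 — does not account for output clipping
(D) ESD-damaged op-amp — oscillation +; gain low +; output clipping +; supply rail steady + (via oscillation → excess current draw → hot component → supply rail steady); quiescent current low +; excess current draw + (via oscillation → excess current draw)
(E) reversed diode — fails on oscillation, output clipping, quiescent current low, excess current draw (predicts quiescent current high, not quiescent current low)
(D) is the only candidate with no mismatches.

D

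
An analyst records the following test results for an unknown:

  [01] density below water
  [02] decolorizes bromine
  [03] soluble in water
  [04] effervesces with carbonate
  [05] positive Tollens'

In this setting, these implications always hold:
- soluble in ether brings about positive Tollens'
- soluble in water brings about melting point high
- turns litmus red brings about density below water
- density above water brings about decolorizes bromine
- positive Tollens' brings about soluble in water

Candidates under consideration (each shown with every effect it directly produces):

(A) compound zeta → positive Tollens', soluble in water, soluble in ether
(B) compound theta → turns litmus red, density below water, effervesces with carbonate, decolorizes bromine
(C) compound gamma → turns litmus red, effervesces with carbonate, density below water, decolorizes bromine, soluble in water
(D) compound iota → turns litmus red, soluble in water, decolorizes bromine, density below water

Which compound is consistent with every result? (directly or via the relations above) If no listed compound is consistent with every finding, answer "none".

Testing each hypothesis:
(A) compound zeta — density below water ✗; decolorizes bromine ✗; soluble in water ✓; effervesces with carbonate ✗; positive Tollens' ✓
(B) compound theta — density below water ✓; decolorizes bromine ✓; soluble in water ✗; effervesces with carbonate ✓; positive Tollens' ✗
(C) compound gamma — does not account for positive Tollens'
(D) compound iota — does not account for effervesces with carbonate, positive Tollens'
Every candidate fails on at least one observation.

none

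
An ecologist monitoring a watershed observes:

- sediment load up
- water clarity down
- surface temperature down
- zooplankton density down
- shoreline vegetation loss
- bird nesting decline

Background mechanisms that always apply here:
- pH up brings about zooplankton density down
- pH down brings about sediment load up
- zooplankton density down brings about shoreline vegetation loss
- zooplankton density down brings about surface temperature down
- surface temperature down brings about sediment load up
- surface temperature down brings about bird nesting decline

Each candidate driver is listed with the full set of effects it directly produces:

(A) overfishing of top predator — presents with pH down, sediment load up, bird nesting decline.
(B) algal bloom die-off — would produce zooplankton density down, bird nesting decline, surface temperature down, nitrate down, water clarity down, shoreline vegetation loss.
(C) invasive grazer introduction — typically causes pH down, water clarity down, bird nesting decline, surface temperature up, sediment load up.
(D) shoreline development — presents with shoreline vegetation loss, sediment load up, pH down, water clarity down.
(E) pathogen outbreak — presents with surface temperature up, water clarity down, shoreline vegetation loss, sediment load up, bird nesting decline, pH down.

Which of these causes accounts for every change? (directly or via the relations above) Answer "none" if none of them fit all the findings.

For each candidate, compare predicted effects to what was observed:
(A) overfishing of top predator — sediment load up yes; water clarity down NO; surface temperature down NO; zooplankton density down NO; shoreline vegetation loss NO; bird nesting decline yes
(B) algal bloom die-off — sediment load up yes (via surface temperature down → sediment load up); water clarity down yes; surface temperature down yes; zooplankton density down yes; shoreline vegetation loss yes; bird nesting decline yes
(C) invasive grazer introduction — fails on surface temperature down, zooplankton density down, shoreline vegetation loss (predicts surface temperature up, not surface temperature down)
(D) shoreline development — does not account for surface temperature down, zooplankton density down, bird nesting decline
(E) pathogen outbreak — fails on surface temperature down, zooplankton density down (predicts surface temperature up, not surface temperature down)
Only (B) is consistent with every observation.

B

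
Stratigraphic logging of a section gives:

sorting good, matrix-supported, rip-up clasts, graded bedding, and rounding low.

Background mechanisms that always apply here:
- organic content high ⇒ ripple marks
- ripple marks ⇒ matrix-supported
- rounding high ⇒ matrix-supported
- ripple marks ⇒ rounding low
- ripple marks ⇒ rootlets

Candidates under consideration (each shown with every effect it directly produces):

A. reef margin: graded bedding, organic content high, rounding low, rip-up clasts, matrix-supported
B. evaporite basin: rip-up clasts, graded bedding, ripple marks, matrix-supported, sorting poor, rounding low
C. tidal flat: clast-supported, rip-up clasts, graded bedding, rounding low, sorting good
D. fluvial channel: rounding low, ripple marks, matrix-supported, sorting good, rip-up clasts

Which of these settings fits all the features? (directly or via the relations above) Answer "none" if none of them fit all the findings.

none

Testing each hypothesis:
(A) reef margin — sorting good ✗; matrix-supported ✓; rip-up clasts ✓; graded bedding ✓; rounding low ✓
(B) evaporite basin — fails on sorting good (predicts sorting poor, not sorting good)
(C) tidal flat — fails on matrix-supported (predicts clast-supported, not matrix-supported)
(D) fluvial channel — does not account for graded bedding
None of the listed candidates fits everything.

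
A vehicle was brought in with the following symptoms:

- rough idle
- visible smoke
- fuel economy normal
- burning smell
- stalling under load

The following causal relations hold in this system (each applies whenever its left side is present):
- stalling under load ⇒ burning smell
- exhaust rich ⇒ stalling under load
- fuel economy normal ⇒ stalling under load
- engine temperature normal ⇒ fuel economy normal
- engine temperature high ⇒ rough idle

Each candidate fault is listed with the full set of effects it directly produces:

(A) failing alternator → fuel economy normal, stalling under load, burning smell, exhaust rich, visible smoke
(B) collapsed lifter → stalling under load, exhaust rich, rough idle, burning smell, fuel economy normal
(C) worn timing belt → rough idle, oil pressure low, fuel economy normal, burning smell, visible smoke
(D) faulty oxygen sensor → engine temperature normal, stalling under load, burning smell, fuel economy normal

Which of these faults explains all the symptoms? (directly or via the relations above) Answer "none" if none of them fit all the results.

Testing each hypothesis:
(A) failing alternator — does not account for rough idle
(B) collapsed lifter — does not account for visible smoke
(C) worn timing belt — accounts for every observation (stalling under load via fuel economy normal → stalling under load)
(D) faulty oxygen sensor — rough idle NO; visible smoke NO; fuel economy normal yes; burning smell yes; stalling under load yes
Only (C) is consistent with every observation.

C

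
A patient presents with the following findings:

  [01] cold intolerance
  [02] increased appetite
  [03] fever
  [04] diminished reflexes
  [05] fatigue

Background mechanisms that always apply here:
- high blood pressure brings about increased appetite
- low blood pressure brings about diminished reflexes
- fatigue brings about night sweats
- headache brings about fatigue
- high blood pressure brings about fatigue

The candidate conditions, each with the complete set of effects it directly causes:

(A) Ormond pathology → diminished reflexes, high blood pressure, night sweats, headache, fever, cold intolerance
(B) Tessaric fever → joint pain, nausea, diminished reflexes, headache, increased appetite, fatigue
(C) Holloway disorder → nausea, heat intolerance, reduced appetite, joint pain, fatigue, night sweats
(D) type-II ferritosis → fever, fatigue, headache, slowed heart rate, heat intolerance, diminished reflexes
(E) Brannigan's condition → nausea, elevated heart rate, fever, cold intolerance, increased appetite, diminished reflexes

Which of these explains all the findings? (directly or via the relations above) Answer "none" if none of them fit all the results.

Checking each candidate against the observations:
(A) Ormond pathology — cold intolerance ✓; increased appetite ✓ (by high blood pressure → increased appetite); fever ✓; diminished reflexes ✓; fatigue ✓ (by high blood pressure → fatigue)
(B) Tessaric fever — cold intolerance ✗; increased appetite ✓; fever ✗; diminished reflexes ✓; fatigue ✓
(C) Holloway disorder — fails on cold intolerance, increased appetite, fever, diminished reflexes (predicts heat intolerance, not cold intolerance; predicts reduced appetite, not increased appetite)
(D) type-II ferritosis — cold intolerance ✗; increased appetite ✗; fever ✓; diminished reflexes ✓; fatigue ✓
(E) Brannigan's condition — cold intolerance ✓; increased appetite ✓; fever ✓; diminished reflexes ✓; fatigue ✗
(A) alone accounts for all the evidence.

A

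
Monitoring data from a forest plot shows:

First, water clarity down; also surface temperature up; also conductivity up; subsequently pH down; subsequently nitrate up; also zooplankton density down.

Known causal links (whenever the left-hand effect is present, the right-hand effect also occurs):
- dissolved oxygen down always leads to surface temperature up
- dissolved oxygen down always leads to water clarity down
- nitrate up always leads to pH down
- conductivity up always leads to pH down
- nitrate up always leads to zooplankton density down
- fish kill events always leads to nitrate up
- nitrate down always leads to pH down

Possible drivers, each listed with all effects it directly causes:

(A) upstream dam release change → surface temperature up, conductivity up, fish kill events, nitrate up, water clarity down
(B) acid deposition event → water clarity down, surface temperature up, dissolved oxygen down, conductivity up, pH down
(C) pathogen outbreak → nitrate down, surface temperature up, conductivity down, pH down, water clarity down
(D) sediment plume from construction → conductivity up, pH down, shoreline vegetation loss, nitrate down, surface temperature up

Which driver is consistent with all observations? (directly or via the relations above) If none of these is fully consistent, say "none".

A

Checking each candidate against the observations:
(A) upstream dam release change — accounts for every observation (pH down via nitrate up → pH down)
(B) acid deposition event — does not account for nitrate up, zooplankton density down
(C) pathogen outbreak — fails on conductivity up, nitrate up, zooplankton density down (predicts conductivity down, not conductivity up; predicts nitrate down, not nitrate up)
(D) sediment plume from construction — water clarity down -; surface temperature up +; conductivity up +; pH down +; nitrate up -; zooplankton density down -
Only (A) is consistent with every observation.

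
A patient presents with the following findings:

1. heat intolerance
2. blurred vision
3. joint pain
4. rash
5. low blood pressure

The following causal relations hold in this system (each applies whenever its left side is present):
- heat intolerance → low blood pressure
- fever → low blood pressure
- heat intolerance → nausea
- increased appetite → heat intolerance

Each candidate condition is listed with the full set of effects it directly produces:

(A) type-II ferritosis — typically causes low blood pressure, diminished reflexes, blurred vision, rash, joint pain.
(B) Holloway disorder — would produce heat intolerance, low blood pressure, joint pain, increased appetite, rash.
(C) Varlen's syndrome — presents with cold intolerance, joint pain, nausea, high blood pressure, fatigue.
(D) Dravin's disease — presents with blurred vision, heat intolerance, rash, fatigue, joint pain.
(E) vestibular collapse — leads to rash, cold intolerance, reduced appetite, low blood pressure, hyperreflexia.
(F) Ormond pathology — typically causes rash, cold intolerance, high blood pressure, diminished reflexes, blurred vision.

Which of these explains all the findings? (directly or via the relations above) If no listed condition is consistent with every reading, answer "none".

Testing each hypothesis:
(A) type-II ferritosis — does not account for heat intolerance
(B) Holloway disorder — heat intolerance yes; blurred vision NO; joint pain yes; rash yes; low blood pressure yes
(C) Varlen's syndrome — fails on heat intolerance, blurred vision, rash, low blood pressure (predicts cold intolerance, not heat intolerance; predicts high blood pressure, not low blood pressure)
(D) Dravin's disease — accounts for every observation (low blood pressure via heat intolerance → low blood pressure)
(E) vestibular collapse — fails on heat intolerance, blurred vision, joint pain (predicts cold intolerance, not heat intolerance)
(F) Ormond pathology — fails on heat intolerance, joint pain, low blood pressure (predicts cold intolerance, not heat intolerance; predicts high blood pressure, not low blood pressure)
(D) alone accounts for all the evidence.

D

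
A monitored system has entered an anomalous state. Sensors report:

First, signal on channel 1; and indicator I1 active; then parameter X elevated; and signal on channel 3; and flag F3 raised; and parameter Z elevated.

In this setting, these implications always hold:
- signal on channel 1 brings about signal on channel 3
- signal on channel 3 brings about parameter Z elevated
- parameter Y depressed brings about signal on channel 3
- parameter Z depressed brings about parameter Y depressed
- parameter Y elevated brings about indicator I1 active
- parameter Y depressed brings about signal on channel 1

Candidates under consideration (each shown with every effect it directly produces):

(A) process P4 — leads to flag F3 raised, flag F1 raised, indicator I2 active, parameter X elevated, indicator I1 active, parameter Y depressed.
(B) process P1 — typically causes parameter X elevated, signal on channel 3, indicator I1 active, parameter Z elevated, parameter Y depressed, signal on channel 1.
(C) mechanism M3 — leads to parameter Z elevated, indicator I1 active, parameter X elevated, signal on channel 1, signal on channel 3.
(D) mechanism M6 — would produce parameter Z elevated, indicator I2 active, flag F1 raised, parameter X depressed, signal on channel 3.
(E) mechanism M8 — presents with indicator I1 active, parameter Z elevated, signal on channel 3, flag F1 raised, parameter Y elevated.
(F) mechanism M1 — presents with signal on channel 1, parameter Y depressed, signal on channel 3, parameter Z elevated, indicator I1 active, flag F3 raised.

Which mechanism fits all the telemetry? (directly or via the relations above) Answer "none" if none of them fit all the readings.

Per-candidate check:
(A) process P4 — accounts for every observation (signal on channel 1 via parameter Y depressed → signal on channel 1)
(B) process P1 — signal on channel 1 +; indicator I1 active +; parameter X elevated +; signal on channel 3 +; flag F3 raised -; parameter Z elevated +
(C) mechanism M3 — does not account for flag F3 raised
(D) mechanism M6 — signal on channel 1 -; indicator I1 active -; parameter X elevated -; signal on channel 3 +; flag F3 raised -; parameter Z elevated +
(E) mechanism M8 — signal on channel 1 -; indicator I1 active +; parameter X elevated -; signal on channel 3 +; flag F3 raised -; parameter Z elevated +
(F) mechanism M1 — does not account for parameter X elevated
(A) alone accounts for all the evidence.

A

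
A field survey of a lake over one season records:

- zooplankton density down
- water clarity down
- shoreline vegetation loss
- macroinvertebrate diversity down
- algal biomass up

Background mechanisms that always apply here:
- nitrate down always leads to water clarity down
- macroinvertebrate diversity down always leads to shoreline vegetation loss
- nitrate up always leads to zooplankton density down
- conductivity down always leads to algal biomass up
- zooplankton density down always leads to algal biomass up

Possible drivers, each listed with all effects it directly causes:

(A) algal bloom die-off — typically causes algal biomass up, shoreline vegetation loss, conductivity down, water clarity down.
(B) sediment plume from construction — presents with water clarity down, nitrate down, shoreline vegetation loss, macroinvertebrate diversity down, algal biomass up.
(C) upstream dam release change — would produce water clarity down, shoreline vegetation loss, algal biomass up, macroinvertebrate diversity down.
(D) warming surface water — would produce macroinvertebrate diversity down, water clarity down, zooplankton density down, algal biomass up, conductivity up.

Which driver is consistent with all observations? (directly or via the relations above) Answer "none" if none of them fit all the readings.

D

Per-candidate check:
(A) algal bloom die-off — does not account for zooplankton density down, macroinvertebrate diversity down
(B) sediment plume from construction — zooplankton density down -; water clarity down +; shoreline vegetation loss +; macroinvertebrate diversity down +; algal biomass up +
(C) upstream dam release change — zooplankton density down -; water clarity down +; shoreline vegetation loss +; macroinvertebrate diversity down +; algal biomass up +
(D) warming surface water — accounts for every observation (shoreline vegetation loss by macroinvertebrate diversity down → shoreline vegetation loss)
(D) is the only candidate with no mismatches.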